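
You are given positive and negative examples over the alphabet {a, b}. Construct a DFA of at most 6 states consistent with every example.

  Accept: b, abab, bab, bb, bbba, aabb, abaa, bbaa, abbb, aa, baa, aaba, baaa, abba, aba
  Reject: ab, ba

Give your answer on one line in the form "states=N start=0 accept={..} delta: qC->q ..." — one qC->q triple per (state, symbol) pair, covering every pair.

State merging on the prefix tree: take the shortest (then alphabetical) example prefix whose next move is undefined and point that move at state 0, else 1, else 2, ...; a target is out if some Accept/Reject pair would then sit in one state with the same input left (inseparable). If every existing state is out, open a new one.
a: 0a undefined. 0a->0: no, b/ab meet in 0 with "b" left. Open state 1: 0a->1.
b: 0b undefined. 0b->0: no, bab/ab meet in 1 with "b" left. 0b->1: no, bb/ab meet in 1 with "b" left. Open state 2: 0b->2.
aa: 1a undefined. 1a->0: no, aaba/ba meet in 2 with "a" left. 1a->1: ok.
ab: 1b undefined. 1b->0: no, abab/ab meet in 0. 1b->1: no, abab/ab meet in 1. 1b->2: no, b/ab meet in 2. Open state 3: 1b->3.
ba: 2a undefined. 2a->0: ok.
bb: 2b undefined. 2b->0: no, bb/ba meet in 0. 2b->1: ok.
aba: 3a undefined. 3a->0: no, bbba/ba meet in 0. 3a->1: no, abab/ab meet in 3. 3a->2: no, abaa/ba meet in 0. 3a->3: no, bbba/ab meet in 3. Open state 4: 3a->4.
abb: 3b undefined. 3b->0: no, aabb/ba meet in 0. 3b->1: no, abbb/ab meet in 3. 3b->2: no, abba/ba meet in 0. 3b->3: no, aabb/ab meet in 3. 3b->4: ok.
abaa: 4a undefined. 4a->0: no, abaa/ba meet in 0. 4a->1: ok.
abab: 4b undefined. 4b->0: no, abab/ba meet in 0. 4b->1: ok.
All examples now run through 5 states with every (state, symbol) defined. Accept strings end in {1,2,4}, Reject strings end in {0,3}; accept={1,2,4}.

states=5 start=0 accept={1,2,4} delta: 0a->1 0b->2 1a->1 1b->3 2a->0 2b->1 3a->4 3b->4 4a->1 4b->1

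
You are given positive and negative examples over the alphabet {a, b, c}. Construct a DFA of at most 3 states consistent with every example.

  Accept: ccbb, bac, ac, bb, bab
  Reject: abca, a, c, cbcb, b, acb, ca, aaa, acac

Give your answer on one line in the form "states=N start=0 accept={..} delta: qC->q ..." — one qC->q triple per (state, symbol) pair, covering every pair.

states=3 start=0 accept={2} delta: 0a->1 0b->1 0c->0 1a->1 1b->2 1c->2 2a->0 2b->0 2c->0

Fold the examples into a partial DFA from state 0: repeatedly fix the first undefined (state, symbol) met by the shortest-then-alphabetical prefix, trying targets in increasing order and rejecting any under which an Accept and a Reject string meet in one state with the same remainder; add a state when all current targets are rejected. Accepting states are where Accept strings end.
a: 0a undefined. 0a->0: no, ac/c meet in 0 with "c" left. Open state 1: 0a->1.
b: 0b undefined. 0b->0: no, bb/b meet in 0. 0b->1: ok.
c: 0c undefined. 0c->0: ok.
aa: 1a undefined. 1a->0: no, bac/c meet in 0. 1a->1: ok.
ab: 1b undefined. 1b->0: no, ccbb/c meet in 0. 1b->1: no, ccbb/a meet in 1. Open state 2: 1b->2.
ac: 1c undefined. 1c->0: no, bac/c meet in 0. 1c->1: no, ccbb/cbcb meet in 2. 1c->2: ok.
abc: 2c undefined. 2c->0: ok.
aca: 2a undefined. 2a->0: ok.
acb: 2b undefined. 2b->0: ok.
All examples now run through 3 states with every (state, symbol) defined. Accept strings end in {2}, Reject strings end in {0,1}; accept={2}.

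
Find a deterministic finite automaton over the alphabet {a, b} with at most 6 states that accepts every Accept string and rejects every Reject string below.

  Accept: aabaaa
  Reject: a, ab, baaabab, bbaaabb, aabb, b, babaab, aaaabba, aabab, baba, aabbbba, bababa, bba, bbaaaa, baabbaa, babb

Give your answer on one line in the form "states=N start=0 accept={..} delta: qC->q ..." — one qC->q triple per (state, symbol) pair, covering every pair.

states=4 start=0 accept={2} delta: 0a->0 0b->1 1a->2 1b->0 2a->1 2b->3 3a->1 3b->0

State merging on the prefix tree: take the shortest (then alphabetical) example prefix whose next move is undefined and point that move at state 0, else 1, else 2, ...; a target is out if some Accept/Reject pair would then sit in one state with the same input left (inseparable). If every existing state is out, open a new one.
a: 0a undefined. 0a->0: ok.
b: 0b undefined. 0b->0: no, aabaaa/a meet in 0. Open state 1: 0b->1.
ba: 1a undefined. 1a->0: no, aabaaa/a meet in 0. 1a->1: no, aabaaa/ab meet in 1. Open state 2: 1a->2.
bb: 1b undefined. 1b->0: ok.
baa: 2a undefined. 2a->0: no, aabaaa/a meet in 0. 2a->1: ok.
bab: 2b undefined. 2b->0: no, aabaaa/bababa meet in 2. 2b->1: no, aabaaa/baba meet in 2. 2b->2: no, aabaaa/babaab meet in 2. Open state 3: 2b->3.
baba: 3a undefined. 3a->0: no, aabaaa/bababa meet in 2. 3a->1: ok.
babb: 3b undefined. 3b->0: ok.
All examples now run through 4 states with every (state, symbol) defined. Accept strings end in {2}, Reject strings end in {0,1,3}; accept={2}.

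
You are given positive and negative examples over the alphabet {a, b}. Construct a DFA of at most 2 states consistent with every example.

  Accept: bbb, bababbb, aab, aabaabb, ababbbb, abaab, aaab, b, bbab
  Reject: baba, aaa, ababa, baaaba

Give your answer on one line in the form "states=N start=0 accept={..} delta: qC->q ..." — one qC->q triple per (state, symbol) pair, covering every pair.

states=2 start=0 accept={1} delta: 0a->0 0b->1 1a->0 1b->1

Grow the machine one transition at a time. Run the examples from 0; the earliest place one falls off (shortest prefix, ties alphabetical) gets sent to the lowest-numbered state that keeps every Accept/Reject pair distinguishable — a pair clashes when both reach the same state with identical unread suffix — and to a fresh state only if none does.
a: 0a undefined. 0a->0: ok.
b: 0b undefined. 0b->0: no, bbb/baba meet in 0. Open state 1: 0b->1.
ba: 1a undefined. 1a->0: ok.
bb: 1b undefined. 1b->0: no, aabaabb/baba meet in 0. 1b->1: ok.
All examples now run through 2 states with every (state, symbol) defined. Accept strings end in {1}, Reject strings end in {0}; accept={1}.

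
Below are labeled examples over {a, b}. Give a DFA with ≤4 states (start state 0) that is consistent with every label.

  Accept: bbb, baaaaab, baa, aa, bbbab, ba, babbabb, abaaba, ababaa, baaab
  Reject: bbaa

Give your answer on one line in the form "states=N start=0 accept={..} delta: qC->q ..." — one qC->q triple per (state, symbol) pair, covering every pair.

states=3 start=0 accept={0,1} delta: 0a->0 0b->1 1a->0 1b->2 2a->2 2b->0

State merging on the prefix tree: take the shortest (then alphabetical) example prefix whose next move is undefined and point that move at state 0, else 1, else 2, ...; a target is out if some Accept/Reject pair would then sit in one state with the same input left (inseparable). If every existing state is out, open a new one.
a: 0a undefined. 0a->0: ok.
b: 0b undefined. 0b->0: no, bbb/bbaa meet in 0. Open state 1: 0b->1.
ba: 1a undefined. 1a->0: ok.
bb: 1b undefined. 1b->0: no, baa/bbaa meet in 0. 1b->1: no, baa/bbaa meet in 0. Open state 2: 1b->2.
bba: 2a undefined. 2a->0: no, baa/bbaa meet in 0. 2a->1: no, baa/bbaa meet in 0. 2a->2: ok.
bbb: 2b undefined. 2b->0: ok.
All examples now run through 3 states with every (state, symbol) defined. Accept strings end in {0,1}, Reject strings end in {2}; accept={0,1}.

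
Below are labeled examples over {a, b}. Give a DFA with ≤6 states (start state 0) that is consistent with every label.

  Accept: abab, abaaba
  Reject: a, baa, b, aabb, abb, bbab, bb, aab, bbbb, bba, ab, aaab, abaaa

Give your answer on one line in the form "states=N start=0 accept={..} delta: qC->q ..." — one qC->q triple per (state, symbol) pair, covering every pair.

State merging on the prefix tree: take the shortest (then alphabetical) example prefix whose next move is undefined and point that move at state 0, else 1, else 2, ...; a target is out if some Accept/Reject pair would then sit in one state with the same input left (inseparable). If every existing state is out, open a new one.
a: 0a undefined. 0a->0: ok.
b: 0b undefined. 0b->0: no, abab/a meet in 0. Open state 1: 0b->1.
ba: 1a undefined. 1a->0: no, abab/b meet in 1. 1a->1: no, abab/aabb meet in 1 with "b" left. Open state 2: 1a->2.
bb: 1b undefined. 1b->0: ok.
baa: 2a undefined. 2a->0: ok.
abab: 2b undefined. 2b->0: no, abab/a meet in 0. 2b->1: no, abab/b meet in 1. 2b->2: ok.
All examples now run through 3 states with every (state, symbol) defined. Accept strings end in {2}, Reject strings end in {0,1}; accept={2}.

states=3 start=0 accept={2} delta: 0a->0 0b->1 1a->2 1b->0 2a->0 2b->2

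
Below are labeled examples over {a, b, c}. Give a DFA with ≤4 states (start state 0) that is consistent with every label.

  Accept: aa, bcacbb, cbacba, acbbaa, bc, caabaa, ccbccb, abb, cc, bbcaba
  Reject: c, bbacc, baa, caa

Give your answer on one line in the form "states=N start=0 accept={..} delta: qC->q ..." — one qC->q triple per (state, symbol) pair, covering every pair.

states=4 start=0 accept={0,2} delta: 0a->0 0b->1 0c->1 1a->1 1b->2 1c->0 2a->2 2b->0 2c->3 3a->1 3b->0 3c->1

Grow the machine one transition at a time. Run the examples from 0; the earliest place one falls off (shortest prefix, ties alphabetical) gets sent to the lowest-numbered state that keeps every Accept/Reject pair distinguishable — a pair clashes when both reach the same state with identical unread suffix — and to a fresh state only if none does.
a: 0a undefined. 0a->0: ok.
b: 0b undefined. 0b->0: no, aa/baa meet in 0. Open state 1: 0b->1.
c: 0c undefined. 0c->0: no, aa/c meet in 0. 0c->1: ok.
ba: 1a undefined. 1a->0: no, aa/baa meet in 0. 1a->1: ok.
bb: 1b undefined. 1b->0: no, acbbaa/c meet in 1. 1b->1: no, acbbaa/c meet in 1. Open state 2: 1b->2.
bc: 1c undefined. 1c->0: ok.
bba: 2a undefined. 2a->0: no, aa/bbacc meet in 0. 2a->1: no, cbacba/c meet in 1. 2a->2: ok.
bbc: 2c undefined. 2c->0: no, cbacba/c meet in 1. 2c->1: no, aa/bbacc meet in 0. 2c->2: no, caabaa/bbacc meet in 2. Open state 3: 2c->3.
acbb: 2b undefined. 2b->0: ok.
bbca: 3a undefined. 3a->0: no, bbcaba/c meet in 1. 3a->1: ok.
bbacc: 3c undefined. 3c->0: no, aa/bbacc meet in 0. 3c->1: ok.
cbacb: 3b undefined. 3b->0: ok.
All examples now run through 4 states with every (state, symbol) defined. Accept strings end in {0,2}, Reject strings end in {1}; accept={0,2}.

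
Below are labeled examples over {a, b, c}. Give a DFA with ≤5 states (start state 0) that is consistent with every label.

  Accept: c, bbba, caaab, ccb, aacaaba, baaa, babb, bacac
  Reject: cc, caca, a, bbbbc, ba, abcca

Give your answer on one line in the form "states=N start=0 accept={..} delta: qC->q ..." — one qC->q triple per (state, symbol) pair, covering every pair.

states=4 start=0 accept={1,3} delta: 0a->0 0b->1 0c->1 1a->2 1b->2 1c->0 2a->3 2b->3 2c->0 3a->3 3b->3 3c->0

Fold the examples into a partial DFA from state 0: repeatedly fix the first undefined (state, symbol) met by the shortest-then-alphabetical prefix, trying targets in increasing order and rejecting any under which an Accept and a Reject string meet in one state with the same remainder; add a state when all current targets are rejected. Accepting states are where Accept strings end.
a: 0a undefined. 0a->0: ok.
b: 0b undefined. 0b->0: no, c/bbbbc meet in 0 with "c" left. Open state 1: 0b->1.
c: 0c undefined. 0c->0: no, c/cc meet in 0. 0c->1: ok.
ba: 1a undefined. 1a->0: no, aacaaba/caca meet in 0. 1a->1: no, c/ba meet in 1. Open state 2: 1a->2.
bb: 1b undefined. 1b->0: no, c/bbbbc meet in 1. 1b->1: no, bbba/ba meet in 2. 1b->2: ok.
cc: 1c undefined. 1c->0: ok.
baa: 2a undefined. 2a->0: no, aacaaba/ba meet in 2. 2a->1: no, baaa/ba meet in 2. 2a->2: no, baaa/ba meet in 2. Open state 3: 2a->3.
bab: 2b undefined. 2b->0: no, bbba/cc meet in 0. 2b->1: no, bbba/ba meet in 2. 2b->2: no, babb/ba meet in 2. 2b->3: ok.
bac: 2c undefined. 2c->0: ok.
baaa: 3a undefined. 3a->0: no, bbba/cc meet in 0. 3a->1: no, caaab/ba meet in 2. 3a->2: no, bbba/ba meet in 2. 3a->3: ok.
babb: 3b undefined. 3b->0: no, c/bbbbc meet in 1. 3b->1: no, aacaaba/ba meet in 2. 3b->2: no, caaab/ba meet in 2. 3b->3: ok.
bbbbc: 3c undefined. 3c->0: ok.
All examples now run through 4 states with every (state, symbol) defined. Accept strings end in {1,3}, Reject strings end in {0,2}; accept={1,3}.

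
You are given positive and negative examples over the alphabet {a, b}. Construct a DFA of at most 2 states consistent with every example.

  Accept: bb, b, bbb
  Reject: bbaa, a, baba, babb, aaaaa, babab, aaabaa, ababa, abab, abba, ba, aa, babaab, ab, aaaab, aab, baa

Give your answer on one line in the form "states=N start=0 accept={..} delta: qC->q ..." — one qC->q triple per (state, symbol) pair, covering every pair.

states=2 start=0 accept={0} delta: 0a->1 0b->0 1a->1 1b->1

Grow the machine one transition at a time. Run the examples from 0; the earliest place one falls off (shortest prefix, ties alphabetical) gets sent to the lowest-numbered state that keeps every Accept/Reject pair distinguishable — a pair clashes when both reach the same state with identical unread suffix — and to a fresh state only if none does.
a: 0a undefined. 0a->0: no, b/ab meet in 0 with "b" left. Open state 1: 0a->1.
b: 0b undefined. 0b->0: ok.
aa: 1a undefined. 1a->0: no, bb/bbaa meet in 0. 1a->1: ok.
ab: 1b undefined. 1b->0: no, bb/babb meet in 0. 1b->1: ok.
All examples now run through 2 states with every (state, symbol) defined. Accept strings end in {0}, Reject strings end in {1}; accept={0}.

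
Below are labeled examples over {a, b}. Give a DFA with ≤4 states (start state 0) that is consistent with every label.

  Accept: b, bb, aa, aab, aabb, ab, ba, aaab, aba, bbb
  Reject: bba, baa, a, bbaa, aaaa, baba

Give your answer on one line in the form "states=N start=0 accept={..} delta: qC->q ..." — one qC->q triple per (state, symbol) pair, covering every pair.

states=4 start=0 accept={2,3} delta: 0a->1 0b->2 1a->2 1b->2 2a->3 2b->3 3a->0 3b->3

Fold the examples into a partial DFA from state 0: repeatedly fix the first undefined (state, symbol) met by the shortest-then-alphabetical prefix, trying targets in increasing order and rejecting any under which an Accept and a Reject string meet in one state with the same remainder; add a state when all current targets are rejected. Accepting states are where Accept strings end.
a: 0a undefined. 0a->0: no, aa/a meet in 0. Open state 1: 0a->1.
b: 0b undefined. 0b->0: no, aa/baa meet in 1 with "a" left. 0b->1: no, b/a meet in 1. Open state 2: 0b->2.
aa: 1a undefined. 1a->0: no, aa/aaaa meet in 0. 1a->1: no, aa/a meet in 1. 1a->2: ok.
ab: 1b undefined. 1b->0: no, aba/a meet in 1. 1b->1: no, ab/a meet in 1. 1b->2: ok.
ba: 2a undefined. 2a->0: no, ba/baba meet in 0. 2a->1: no, b/baa meet in 2. 2a->2: no, b/baa meet in 2. Open state 3: 2a->3.
bb: 2b undefined. 2b->0: no, b/bbaa meet in 2. 2b->1: no, b/bba meet in 2. 2b->2: no, ba/bba meet in 3. 2b->3: ok.
baa: 3a undefined. 3a->0: ok.
bab: 3b undefined. 3b->0: no, aabb/bba meet in 0. 3b->1: no, b/baba meet in 2. 3b->2: no, bb/baba meet in 3. 3b->3: ok.
All examples now run through 4 states with every (state, symbol) defined. Accept strings end in {2,3}, Reject strings end in {0,1}; accept={2,3}.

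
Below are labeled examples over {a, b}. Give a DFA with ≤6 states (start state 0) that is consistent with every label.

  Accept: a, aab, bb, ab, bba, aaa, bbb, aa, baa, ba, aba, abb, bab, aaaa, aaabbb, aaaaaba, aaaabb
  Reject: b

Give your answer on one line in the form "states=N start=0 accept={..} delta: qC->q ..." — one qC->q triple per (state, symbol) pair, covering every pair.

states=3 start=0 accept={1} delta: 0a->1 0b->2 1a->1 1b->1 2a->1 2b->1

Grow the machine one transition at a time. Run the examples from 0; the earliest place one falls off (shortest prefix, ties alphabetical) gets sent to the lowest-numbered state that keeps every Accept/Reject pair distinguishable — a pair clashes when both reach the same state with identical unread suffix — and to a fresh state only if none does.
a: 0a undefined. 0a->0: no, aab/b meet in 0 with "b" left. Open state 1: 0a->1.
b: 0b undefined. 0b->0: no, bb/b meet in 0. 0b->1: no, a/b meet in 1. Open state 2: 0b->2.
aa: 1a undefined. 1a->0: no, aab/b meet in 2. 1a->1: ok.
ab: 1b undefined. 1b->0: no, abb/b meet in 2. 1b->1: ok.
ba: 2a undefined. 2a->0: no, bab/b meet in 2. 2a->1: ok.
bb: 2b undefined. 2b->0: no, bbb/b meet in 2. 2b->1: ok.
All examples now run through 3 states with every (state, symbol) defined. Accept strings end in {1}, Reject strings end in {2}; accept={1}.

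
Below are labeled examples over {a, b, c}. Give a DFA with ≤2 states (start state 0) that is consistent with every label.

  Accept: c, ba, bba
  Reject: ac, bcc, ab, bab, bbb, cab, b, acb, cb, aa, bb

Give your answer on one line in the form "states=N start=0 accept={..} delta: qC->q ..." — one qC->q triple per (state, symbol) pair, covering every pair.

State merging on the prefix tree: take the shortest (then alphabetical) example prefix whose next move is undefined and point that move at state 0, else 1, else 2, ...; a target is out if some Accept/Reject pair would then sit in one state with the same input left (inseparable). If every existing state is out, open a new one.
a: 0a undefined. 0a->0: no, c/ac meet in 0 with "c" left. Open state 1: 0a->1.
b: 0b undefined. 0b->0: ok.
c: 0c undefined. 0c->0: no, c/bcc meet in 0. 0c->1: ok.
aa: 1a undefined. 1a->0: ok.
ab: 1b undefined. 1b->0: ok.
ac: 1c undefined. 1c->0: ok.
All examples now run through 2 states with every (state, symbol) defined. Accept strings end in {1}, Reject strings end in {0}; accept={1}.

states=2 start=0 accept={1} delta: 0a->1 0b->0 0c->1 1a->0 1b->0 1c->0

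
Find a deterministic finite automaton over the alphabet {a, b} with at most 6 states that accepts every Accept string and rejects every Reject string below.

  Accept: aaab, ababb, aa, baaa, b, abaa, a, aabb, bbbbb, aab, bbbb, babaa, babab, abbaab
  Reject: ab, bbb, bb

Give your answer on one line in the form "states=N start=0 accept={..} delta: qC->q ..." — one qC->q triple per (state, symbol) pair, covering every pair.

states=5 start=0 accept={0,1,2} delta: 0a->1 0b->1 1a->2 1b->3 2a->0 2b->2 3a->2 3b->4 4a->1 4b->0

Grow the machine one transition at a time. Run the examples from 0; the earliest place one falls off (shortest prefix, ties alphabetical) gets sent to the lowest-numbered state that keeps every Accept/Reject pair distinguishable — a pair clashes when both reach the same state with identical unread suffix — and to a fresh state only if none does.
a: 0a undefined. 0a->0: no, aaab/ab meet in 0 with "b" left. Open state 1: 0a->1.
b: 0b undefined. 0b->0: no, b/bbb meet in 0. 0b->1: ok.
aa: 1a undefined. 1a->0: no, aaab/ab meet in 1 with "b" left. 1a->1: no, aaab/ab meet in 1 with "b" left. Open state 2: 1a->2.
ab: 1b undefined. 1b->0: no, ababb/bbb meet in 1. 1b->1: no, b/ab meet in 1. 1b->2: no, aa/ab meet in 2. Open state 3: 1b->3.
aaa: 2a undefined. 2a->0: ok.
aab: 2b undefined. 2b->0: no, babab/ab meet in 3. 2b->1: no, aabb/ab meet in 3. 2b->2: ok.
aba: 3a undefined. 3a->0: no, ababb/ab meet in 3. 3a->1: no, ababb/bbb meet in 3 with "b" left. 3a->2: ok.
abb: 3b undefined. 3b->0: no, abaa/bbb meet in 0. 3b->1: no, aaab/bbb meet in 1. 3b->2: no, ababb/bbb meet in 2. 3b->3: no, bbbbb/ab meet in 3. Open state 4: 3b->4.
abba: 4a undefined. 4a->0: no, abbaab/ab meet in 3. 4a->1: ok.
bbbb: 4b undefined. 4b->0: ok.
All examples now run through 5 states with every (state, symbol) defined. Accept strings end in {0,1,2}, Reject strings end in {3,4}; accept={0,1,2}.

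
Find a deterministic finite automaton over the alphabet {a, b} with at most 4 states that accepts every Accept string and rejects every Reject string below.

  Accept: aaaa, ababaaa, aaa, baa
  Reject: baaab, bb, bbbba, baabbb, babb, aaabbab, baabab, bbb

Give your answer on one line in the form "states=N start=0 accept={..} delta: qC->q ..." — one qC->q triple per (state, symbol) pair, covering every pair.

states=3 start=0 accept={0} delta: 0a->0 0b->1 1a->0 1b->2 2a->1 2b->1

State merging on the prefix tree: take the shortest (then alphabetical) example prefix whose next move is undefined and point that move at state 0, else 1, else 2, ...; a target is out if some Accept/Reject pair would then sit in one state with the same input left (inseparable). If every existing state is out, open a new one.
a: 0a undefined. 0a->0: ok.
b: 0b undefined. 0b->0: no, aaaa/baaab meet in 0. Open state 1: 0b->1.
ba: 1a undefined. 1a->0: ok.
bb: 1b undefined. 1b->0: no, aaaa/bb meet in 0. 1b->1: no, aaaa/bbbba meet in 0. Open state 2: 1b->2.
bbb: 2b undefined. 2b->0: no, aaaa/bbbba meet in 0. 2b->1: ok.
bbbba: 2a undefined. 2a->0: no, aaaa/bbbba meet in 0. 2a->1: ok.
All examples now run through 3 states with every (state, symbol) defined. Accept strings end in {0}, Reject strings end in {1,2}; accept={0}.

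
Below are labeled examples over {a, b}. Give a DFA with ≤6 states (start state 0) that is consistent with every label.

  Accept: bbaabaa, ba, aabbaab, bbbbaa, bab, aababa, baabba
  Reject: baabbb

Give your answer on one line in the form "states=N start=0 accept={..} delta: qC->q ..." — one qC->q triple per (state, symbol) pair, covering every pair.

states=3 start=0 accept={0,1} delta: 0a->0 0b->1 1a->0 1b->2 2a->0 2b->2

State merging on the prefix tree: take the shortest (then alphabetical) example prefix whose next move is undefined and point that move at state 0, else 1, else 2, ...; a target is out if some Accept/Reject pair would then sit in one state with the same input left (inseparable). If every existing state is out, open a new one.
a: 0a undefined. 0a->0: ok.
b: 0b undefined. 0b->0: no, bbaabaa/baabbb meet in 0. Open state 1: 0b->1.
ba: 1a undefined. 1a->0: ok.
bb: 1b undefined. 1b->0: no, aabbaab/baabbb meet in 1. 1b->1: no, aabbaab/baabbb meet in 1. Open state 2: 1b->2.
bba: 2a undefined. 2a->0: ok.
bbb: 2b undefined. 2b->0: no, bbaabaa/baabbb meet in 0. 2b->1: no, aabbaab/baabbb meet in 1. 2b->2: ok.
All examples now run through 3 states with every (state, symbol) defined. Accept strings end in {0,1}, Reject strings end in {2}; accept={0,1}.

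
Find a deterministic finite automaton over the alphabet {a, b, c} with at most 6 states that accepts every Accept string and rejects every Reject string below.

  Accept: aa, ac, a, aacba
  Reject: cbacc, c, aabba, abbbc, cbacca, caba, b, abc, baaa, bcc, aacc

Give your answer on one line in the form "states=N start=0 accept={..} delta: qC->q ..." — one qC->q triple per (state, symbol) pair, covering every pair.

Grow the machine one transition at a time. Run the examples from 0; the earliest place one falls off (shortest prefix, ties alphabetical) gets sent to the lowest-numbered state that keeps every Accept/Reject pair distinguishable — a pair clashes when both reach the same state with identical unread suffix — and to a fresh state only if none does.
a: 0a undefined. 0a->0: no, ac/c meet in 0 with "c" left. Open state 1: 0a->1.
b: 0b undefined. 0b->0: ok.
c: 0c undefined. 0c->0: ok.
aa: 1a undefined. 1a->0: no, aa/c meet in 0. 1a->1: no, aa/baaa meet in 1. Open state 2: 1a->2.
ab: 1b undefined. 1b->0: no, a/caba meet in 1. 1b->1: no, aa/caba meet in 2. 1b->2: ok.
ac: 1c undefined. 1c->0: no, ac/cbacc meet in 0. 1c->1: no, aa/cbacca meet in 2. 1c->2: ok.
aab: 2b undefined. 2b->0: no, a/aabba meet in 1. 2b->1: ok.
aac: 2c undefined. 2c->0: no, a/cbacca meet in 1. 2c->1: no, aa/cbacca meet in 2. 2c->2: no, aa/cbacc meet in 2. Open state 3: 2c->3.
aacb: 3b undefined. 3b->0: ok.
aacc: 3c undefined. 3c->0: ok.
baaa: 2a undefined. 2a->0: ok.
cbacca: 3a undefined. 3a->0: ok.
All examples now run through 4 states with every (state, symbol) defined. Accept strings end in {1,2}, Reject strings end in {0,3}; accept={1,2}.

states=4 start=0 accept={1,2} delta: 0a->1 0b->0 0c->0 1a->2 1b->2 1c->2 2a->0 2b->1 2c->3 3a->0 3b->0 3c->0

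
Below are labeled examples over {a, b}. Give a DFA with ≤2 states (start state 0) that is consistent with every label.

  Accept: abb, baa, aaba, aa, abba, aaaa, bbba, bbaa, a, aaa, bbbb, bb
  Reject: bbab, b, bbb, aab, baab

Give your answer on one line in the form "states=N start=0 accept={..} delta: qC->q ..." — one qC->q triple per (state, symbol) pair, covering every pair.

Fold the examples into a partial DFA from state 0: repeatedly fix the first undefined (state, symbol) met by the shortest-then-alphabetical prefix, trying targets in increasing order and rejecting any under which an Accept and a Reject string meet in one state with the same remainder; add a state when all current targets are rejected. Accepting states are where Accept strings end.
a: 0a undefined. 0a->0: ok.
b: 0b undefined. 0b->0: no, abb/bbab meet in 0. Open state 1: 0b->1.
ba: 1a undefined. 1a->0: ok.
bb: 1b undefined. 1b->0: ok.
All examples now run through 2 states with every (state, symbol) defined. Accept strings end in {0}, Reject strings end in {1}; accept={0}.

states=2 start=0 accept={0} delta: 0a->0 0b->1 1a->0 1b->0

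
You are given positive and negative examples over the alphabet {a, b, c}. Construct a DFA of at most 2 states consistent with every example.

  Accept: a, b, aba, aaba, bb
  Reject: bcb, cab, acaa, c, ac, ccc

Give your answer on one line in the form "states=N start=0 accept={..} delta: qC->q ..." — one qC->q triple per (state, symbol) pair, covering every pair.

states=2 start=0 accept={0} delta: 0a->0 0b->0 0c->1 1a->1 1b->1 1c->0

Grow the machine one transition at a time. Run the examples from 0; the earliest place one falls off (shortest prefix, ties alphabetical) gets sent to the lowest-numbered state that keeps every Accept/Reject pair distinguishable — a pair clashes when both reach the same state with identical unread suffix — and to a fresh state only if none does.
a: 0a undefined. 0a->0: ok.
b: 0b undefined. 0b->0: ok.
c: 0c undefined. 0c->0: no, a/bcb meet in 0. Open state 1: 0c->1.
ca: 1a undefined. 1a->0: no, a/cab meet in 0. 1a->1: ok.
cc: 1c undefined. 1c->0: ok.
bcb: 1b undefined. 1b->0: no, a/bcb meet in 0. 1b->1: ok.
All examples now run through 2 states with every (state, symbol) defined. Accept strings end in {0}, Reject strings end in {1}; accept={0}.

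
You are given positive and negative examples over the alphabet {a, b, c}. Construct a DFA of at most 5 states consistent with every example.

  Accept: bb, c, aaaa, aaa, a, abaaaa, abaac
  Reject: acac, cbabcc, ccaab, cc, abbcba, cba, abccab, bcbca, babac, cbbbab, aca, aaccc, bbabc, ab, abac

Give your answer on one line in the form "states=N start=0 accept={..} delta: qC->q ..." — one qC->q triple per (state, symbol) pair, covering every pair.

states=4 start=0 accept={0,2} delta: 0a->0 0b->1 0c->2 1a->3 1b->0 1c->1 2a->1 2b->1 2c->1 3a->0 3b->1 3c->1

Fold the examples into a partial DFA from state 0: repeatedly fix the first undefined (state, symbol) met by the shortest-then-alphabetical prefix, trying targets in increasing order and rejecting any under which an Accept and a Reject string meet in one state with the same remainder; add a state when all current targets are rejected. Accepting states are where Accept strings end.
a: 0a undefined. 0a->0: ok.
b: 0b undefined. 0b->0: no, bb/ab meet in 0. Open state 1: 0b->1.
c: 0c undefined. 0c->0: no, c/acac meet in 0. 0c->1: no, c/ab meet in 1. Open state 2: 0c->2.
ba: 1a undefined. 1a->0: no, c/babac meet in 2. 1a->1: no, abaaaa/ab meet in 1. 1a->2: no, abaac/acac meet in 2 with "ac" left. Open state 3: 1a->3.
bb: 1b undefined. 1b->0: ok.
bc: 1c undefined. 1c->0: no, bb/bcbca meet in 0. 1c->1: ok.
cb: 2b undefined. 2b->0: no, bb/abbcba meet in 0. 2b->1: ok.
cc: 2c undefined. 2c->0: no, bb/cc meet in 0. 2c->1: ok.
aca: 2a undefined. 2a->0: no, bb/bcbca meet in 0. 2a->1: ok.
bab: 3b undefined. 3b->0: no, bb/abccab meet in 0. 3b->1: ok.
abaa: 3a undefined. 3a->0: ok.
abac: 3c undefined. 3c->0: no, bb/babac meet in 0. 3c->1: ok.
All examples now run through 4 states with every (state, symbol) defined. Accept strings end in {0,2}, Reject strings end in {1,3}; accept={0,2}.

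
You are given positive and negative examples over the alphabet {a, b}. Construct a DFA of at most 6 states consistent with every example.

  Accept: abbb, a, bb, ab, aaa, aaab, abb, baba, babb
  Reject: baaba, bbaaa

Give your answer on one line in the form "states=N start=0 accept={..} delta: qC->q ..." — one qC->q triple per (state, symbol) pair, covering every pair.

states=3 start=0 accept={0,1} delta: 0a->0 0b->1 1a->2 1b->1 2a->1 2b->0

State merging on the prefix tree: take the shortest (then alphabetical) example prefix whose next move is undefined and point that move at state 0, else 1, else 2, ...; a target is out if some Accept/Reject pair would then sit in one state with the same input left (inseparable). If every existing state is out, open a new one.
a: 0a undefined. 0a->0: ok.
b: 0b undefined. 0b->0: no, abbb/baaba meet in 0. Open state 1: 0b->1.
ba: 1a undefined. 1a->0: no, a/baaba meet in 0. 1a->1: no, baba/baaba meet in 1 with "ba" left. Open state 2: 1a->2.
bb: 1b undefined. 1b->0: no, a/bbaaa meet in 0. 1b->1: ok.
baa: 2a undefined. 2a->0: no, a/bbaaa meet in 0. 2a->1: ok.
bab: 2b undefined. 2b->0: ok.
All examples now run through 3 states with every (state, symbol) defined. Accept strings end in {0,1}, Reject strings end in {2}; accept={0,1}.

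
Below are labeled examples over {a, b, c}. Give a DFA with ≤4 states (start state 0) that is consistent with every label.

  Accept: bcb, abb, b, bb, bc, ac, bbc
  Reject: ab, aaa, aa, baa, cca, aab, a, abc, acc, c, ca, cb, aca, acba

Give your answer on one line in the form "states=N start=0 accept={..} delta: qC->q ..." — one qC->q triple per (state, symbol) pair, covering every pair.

State merging on the prefix tree: take the shortest (then alphabetical) example prefix whose next move is undefined and point that move at state 0, else 1, else 2, ...; a target is out if some Accept/Reject pair would then sit in one state with the same input left (inseparable). If every existing state is out, open a new one.
a: 0a undefined. 0a->0: no, b/ab meet in 0 with "b" left. Open state 1: 0a->1.
b: 0b undefined. 0b->0: no, bcb/cb meet in 0 with "cb" left. 0b->1: no, b/a meet in 1. Open state 2: 0b->2.
c: 0c undefined. 0c->0: no, b/cb meet in 2. 0c->1: ok.
aa: 1a undefined. 1a->0: no, b/aab meet in 2. 1a->1: ok.
ab: 1b undefined. 1b->0: ok.
ac: 1c undefined. 1c->0: no, ac/ab meet in 0. 1c->1: no, ac/aaa meet in 1. 1c->2: no, bc/acc meet in 2 with "c" left. Open state 3: 1c->3.
ba: 2a undefined. 2a->0: ok.
bb: 2b undefined. 2b->0: no, bb/ab meet in 0. 2b->1: no, bb/aaa meet in 1. 2b->2: ok.
bc: 2c undefined. 2c->0: no, bc/ab meet in 0. 2c->1: no, bcb/ab meet in 0. 2c->2: ok.
aca: 3a undefined. 3a->0: ok.
acb: 3b undefined. 3b->0: ok.
acc: 3c undefined. 3c->0: ok.
All examples now run through 4 states with every (state, symbol) defined. Accept strings end in {2,3}, Reject strings end in {0,1}; accept={2,3}.

states=4 start=0 accept={2,3} delta: 0a->1 0b->2 0c->1 1a->1 1b->0 1c->3 2a->0 2b->2 2c->2 3a->0 3b->0 3c->0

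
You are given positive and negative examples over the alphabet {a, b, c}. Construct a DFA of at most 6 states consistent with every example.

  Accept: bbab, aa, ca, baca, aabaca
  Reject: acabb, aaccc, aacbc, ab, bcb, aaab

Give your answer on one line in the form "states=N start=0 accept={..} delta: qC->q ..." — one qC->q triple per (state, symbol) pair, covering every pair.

states=3 start=0 accept={0} delta: 0a->0 0b->1 0c->1 1a->0 1b->2 1c->0 2a->2 2b->0 2c->1

Grow the machine one transition at a time. Run the examples from 0; the earliest place one falls off (shortest prefix, ties alphabetical) gets sent to the lowest-numbered state that keeps every Accept/Reject pair distinguishable — a pair clashes when both reach the same state with identical unread suffix — and to a fresh state only if none does.
a: 0a undefined. 0a->0: ok.
b: 0b undefined. 0b->0: no, bbab/ab meet in 0. Open state 1: 0b->1.
c: 0c undefined. 0c->0: no, aa/aaccc meet in 0. 0c->1: ok.
ba: 1a undefined. 1a->0: ok.
bb: 1b undefined. 1b->0: no, bbab/aacbc meet in 1. 1b->1: no, bbab/acabb meet in 1. Open state 2: 1b->2.
bc: 1c undefined. 1c->0: ok.
bba: 2a undefined. 2a->0: no, bbab/aaccc meet in 1. 2a->1: no, bbab/acabb meet in 2. 2a->2: ok.
bbab: 2b undefined. 2b->0: ok.
aacbc: 2c undefined. 2c->0: no, bbab/aacbc meet in 0. 2c->1: ok.
All examples now run through 3 states with every (state, symbol) defined. Accept strings end in {0}, Reject strings end in {1,2}; accept={0}.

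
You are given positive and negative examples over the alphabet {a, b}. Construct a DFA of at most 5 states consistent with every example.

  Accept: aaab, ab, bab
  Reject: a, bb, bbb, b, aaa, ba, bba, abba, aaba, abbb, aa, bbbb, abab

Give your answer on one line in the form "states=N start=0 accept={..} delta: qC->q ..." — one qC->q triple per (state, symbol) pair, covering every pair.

states=3 start=0 accept={2} delta: 0a->1 0b->0 1a->0 1b->2 2a->0 2b->0

Grow the machine one transition at a time. Run the examples from 0; the earliest place one falls off (shortest prefix, ties alphabetical) gets sent to the lowest-numbered state that keeps every Accept/Reject pair distinguishable — a pair clashes when both reach the same state with identical unread suffix — and to a fresh state only if none does.
a: 0a undefined. 0a->0: no, aaab/b meet in 0 with "b" left. Open state 1: 0a->1.
b: 0b undefined. 0b->0: ok.
aa: 1a undefined. 1a->0: ok.
ab: 1b undefined. 1b->0: no, aaab/bb meet in 0. 1b->1: no, aaab/a meet in 1. Open state 2: 1b->2.
aba: 2a undefined. 2a->0: ok.
abb: 2b undefined. 2b->0: ok.
All examples now run through 3 states with every (state, symbol) defined. Accept strings end in {2}, Reject strings end in {0,1}; accept={2}.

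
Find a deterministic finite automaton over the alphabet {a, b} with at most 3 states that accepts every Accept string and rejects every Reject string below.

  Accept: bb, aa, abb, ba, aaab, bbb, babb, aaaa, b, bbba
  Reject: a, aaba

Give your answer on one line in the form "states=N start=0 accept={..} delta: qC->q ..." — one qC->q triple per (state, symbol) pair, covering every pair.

Fold the examples into a partial DFA from state 0: repeatedly fix the first undefined (state, symbol) met by the shortest-then-alphabetical prefix, trying targets in increasing order and rejecting any under which an Accept and a Reject string meet in one state with the same remainder; add a state when all current targets are rejected. Accepting states are where Accept strings end.
a: 0a undefined. 0a->0: no, aa/a meet in 0. Open state 1: 0a->1.
b: 0b undefined. 0b->0: no, ba/a meet in 1. 0b->1: no, b/a meet in 1. Open state 2: 0b->2.
aa: 1a undefined. 1a->0: no, ba/aaba meet in 2 with "a" left. 1a->1: no, aa/a meet in 1. 1a->2: ok.
ab: 1b undefined. 1b->0: ok.
ba: 2a undefined. 2a->0: no, aaaa/a meet in 1. 2a->1: no, ba/a meet in 1. 2a->2: ok.
bb: 2b undefined. 2b->0: ok.
All examples now run through 3 states with every (state, symbol) defined. Accept strings end in {0,2}, Reject strings end in {1}; accept={0,2}.

states=3 start=0 accept={0,2} delta: 0a->1 0b->2 1a->2 1b->0 2a->2 2b->0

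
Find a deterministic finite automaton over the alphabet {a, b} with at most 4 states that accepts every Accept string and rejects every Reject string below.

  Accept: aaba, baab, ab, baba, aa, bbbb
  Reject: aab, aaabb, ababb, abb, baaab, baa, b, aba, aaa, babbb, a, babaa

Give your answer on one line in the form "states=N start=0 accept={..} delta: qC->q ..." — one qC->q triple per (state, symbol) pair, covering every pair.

Grow the machine one transition at a time. Run the examples from 0; the earliest place one falls off (shortest prefix, ties alphabetical) gets sent to the lowest-numbered state that keeps every Accept/Reject pair distinguishable — a pair clashes when both reach the same state with identical unread suffix — and to a fresh state only if none does.
a: 0a undefined. 0a->0: no, aaba/aba meet in 0 with "ba" left. Open state 1: 0a->1.
b: 0b undefined. 0b->0: no, baab/aab meet in 1 with "ab" left. 0b->1: ok.
aa: 1a undefined. 1a->0: ok.
ab: 1b undefined. 1b->0: ok.
All examples now run through 2 states with every (state, symbol) defined. Accept strings end in {0}, Reject strings end in {1}; accept={0}.

states=2 start=0 accept={0} delta: 0a->1 0b->1 1a->0 1b->0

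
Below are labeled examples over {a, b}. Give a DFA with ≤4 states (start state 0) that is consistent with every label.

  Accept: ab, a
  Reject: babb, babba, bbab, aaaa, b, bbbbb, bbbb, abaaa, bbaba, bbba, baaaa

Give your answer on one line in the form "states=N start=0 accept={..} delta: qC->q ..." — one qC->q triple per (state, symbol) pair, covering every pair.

Fold the examples into a partial DFA from state 0: repeatedly fix the first undefined (state, symbol) met by the shortest-then-alphabetical prefix, trying targets in increasing order and rejecting any under which an Accept and a Reject string meet in one state with the same remainder; add a state when all current targets are rejected. Accepting states are where Accept strings end.
a: 0a undefined. 0a->0: no, ab/b meet in 0 with "b" left. Open state 1: 0a->1.
b: 0b undefined. 0b->0: no, ab/bbab meet in 1 with "b" left. 0b->1: no, a/b meet in 1. Open state 2: 0b->2.
aa: 1a undefined. 1a->0: ok.
ab: 1b undefined. 1b->0: no, ab/aaaa meet in 0. 1b->1: ok.
ba: 2a undefined. 2a->0: no, ab/baaaa meet in 1. 2a->1: no, ab/babb meet in 1. 2a->2: ok.
bb: 2b undefined. 2b->0: no, ab/bbab meet in 1. 2b->1: no, ab/babb meet in 1. 2b->2: ok.
All examples now run through 3 states with every (state, symbol) defined. Accept strings end in {1}, Reject strings end in {0,2}; accept={1}.

states=3 start=0 accept={1} delta: 0a->1 0b->2 1a->0 1b->1 2a->2 2b->2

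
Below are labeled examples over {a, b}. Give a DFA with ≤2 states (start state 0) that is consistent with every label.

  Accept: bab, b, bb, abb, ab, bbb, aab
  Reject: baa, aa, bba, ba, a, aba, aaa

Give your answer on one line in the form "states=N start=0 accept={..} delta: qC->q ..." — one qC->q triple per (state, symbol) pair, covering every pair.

Fold the examples into a partial DFA from state 0: repeatedly fix the first undefined (state, symbol) met by the shortest-then-alphabetical prefix, trying targets in increasing order and rejecting any under which an Accept and a Reject string meet in one state with the same remainder; add a state when all current targets are rejected. Accepting states are where Accept strings end.
a: 0a undefined. 0a->0: ok.
b: 0b undefined. 0b->0: no, bab/baa meet in 0. Open state 1: 0b->1.
ba: 1a undefined. 1a->0: ok.
bb: 1b undefined. 1b->0: no, bb/baa meet in 0. 1b->1: ok.
All examples now run through 2 states with every (state, symbol) defined. Accept strings end in {1}, Reject strings end in {0}; accept={1}.

states=2 start=0 accept={1} delta: 0a->0 0b->1 1a->0 1b->1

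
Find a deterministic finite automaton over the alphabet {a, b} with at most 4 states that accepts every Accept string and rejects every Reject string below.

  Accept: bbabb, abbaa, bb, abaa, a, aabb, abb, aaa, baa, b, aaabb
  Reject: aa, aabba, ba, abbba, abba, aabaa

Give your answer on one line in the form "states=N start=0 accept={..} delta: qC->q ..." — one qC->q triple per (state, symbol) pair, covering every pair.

states=3 start=0 accept={0,1} delta: 0a->1 0b->1 1a->2 1b->1 2a->0 2b->0

Fold the examples into a partial DFA from state 0: repeatedly fix the first undefined (state, symbol) met by the shortest-then-alphabetical prefix, trying targets in increasing order and rejecting any under which an Accept and a Reject string meet in one state with the same remainder; add a state when all current targets are rejected. Accepting states are where Accept strings end.
a: 0a undefined. 0a->0: no, abaa/aabaa meet in 0 with "baa" left. Open state 1: 0a->1.
b: 0b undefined. 0b->0: no, a/ba meet in 1. 0b->1: ok.
aa: 1a undefined. 1a->0: no, a/aabaa meet in 1. 1a->1: no, abaa/aabaa meet in 1 with "baa" left. Open state 2: 1a->2.
ab: 1b undefined. 1b->0: no, bbabb/abbba meet in 1. 1b->1: ok.
aaa: 2a undefined. 2a->0: ok.
aab: 2b undefined. 2b->0: ok.
All examples now run through 3 states with every (state, symbol) defined. Accept strings end in {0,1}, Reject strings end in {2}; accept={0,1}.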